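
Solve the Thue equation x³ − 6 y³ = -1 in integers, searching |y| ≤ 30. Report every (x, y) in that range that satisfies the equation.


The equation is x³ - 6y³ = -1. For fixed y, x³ = 6·y³ − 1, so a solution requires the RHS to be a perfect cube.
Strategy: iterate y from -30 to 30, compute RHS = 6·y³ − 1, and check whether it is a (positive or negative) perfect cube.
Check small values of y:
  y = 0: RHS = -1 = (-1)³ ⇒ x = -1 works.
  y = 1: RHS = 5 is not a perfect cube.
  y = -1: RHS = -7 is not a perfect cube.
  y = 2: RHS = 47 is not a perfect cube.
  y = -2: RHS = -49 is not a perfect cube.
  y = 3: RHS = 161 is not a perfect cube.
  y = -3: RHS = -163 is not a perfect cube.
Continuing the search up to |y| = 30 finds no further solutions beyond those listed.
Collected solutions: (-1, 0).

Solutions (with |y| ≤ 30): (-1, 0).


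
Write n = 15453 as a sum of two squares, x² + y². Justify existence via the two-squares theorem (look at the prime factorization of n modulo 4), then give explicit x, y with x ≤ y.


Step 1: Factor n = 15453 = 3^2 · 17 · 101.
Step 2: Check the mod-4 condition on each prime factor: 3 ≡ 3 (mod 4), exponent 2 (must be even); 17 ≡ 1 (mod 4), exponent 1; 101 ≡ 1 (mod 4), exponent 1.
All primes ≡ 3 (mod 4) appear to even exponent (or don't appear), so by the two-squares theorem n IS expressible as a sum of two squares.
Step 3: Build a representation. Group n = k² · m with k = 3 and m = 17 · 101 = 1717 (a product of primes ≡ 1 (mod 4)); a representation of m scales to one of n via (k·x)² + (k·y)² = k²(x² + y²). Each prime p ≡ 1 (mod 4) is itself a sum of two squares; find a² by testing p − a² for a perfect square:
  17: 17 − 1² = 16 = 4² ⇒ 17 = 1² + 4².
  101: 101 − 1² = 100 = 10² ⇒ 101 = 1² + 10².
  Combine using the Brahmagupta–Fibonacci identity (a² + b²)(c² + d²) = (ac − bd)² + (ad + bc)² = (ac + bd)² + (ad − bc)²:
  17 · 101 = 1717: from (1² + 4²)(1² + 10²), take (1·1 − 4·10, 1·10 + 4·1) = (1 − 40, 10 + 4) = (-39, 14); dropping signs (only squares matter) gives (39, 14); check 39² + 14² = 1521 + 196 = 1717 ✓.
  Scale by k = 3: (3·39, 3·14) = (117, 42).
Step 4: Order so x ≤ y and verify: 42² + 117² = 1764 + 13689 = 15453 = n. ✓

n = 15453 = 42² + 117² (one valid representation with x ≤ y).


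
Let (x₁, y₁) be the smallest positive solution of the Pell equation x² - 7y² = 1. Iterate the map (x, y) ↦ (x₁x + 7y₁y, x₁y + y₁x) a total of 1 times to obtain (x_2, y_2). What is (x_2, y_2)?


Step 1: Find the fundamental solution (x₁, y₁) of x² - 7y² = 1.
  Expand √7 as a continued fraction. a₀ = ⌊√7⌋ = 2; iterate m_{k+1} = d_k·a_k − m_k, d_{k+1} = (7 − m_{k+1}²)/d_k, a_{k+1} = ⌊(a₀ + m_{k+1})/d_{k+1}⌋ (starting m₀ = 0, d₀ = 1), with convergents p_k = a_k·p_{k-1} + p_{k-2}, q_k = a_k·q_{k-1} + q_{k-2} (p₋₁ = 1, q₋₁ = 0):
  k = 0: a₀ = 2; p₀/q₀ = 2/1; p₀² − 7·q₀² = 4 − 7 = -3.
  k = 1: m = 2, d = 3, a = ⌊(2 + 2)/3⌋ = 1; p/q = (1·2 + 1)/(1·1 + 0) = 3/1; p² − 7·q² = 9 − 7 = 2.
  k = 2: m = 1, d = 2, a = ⌊(2 + 1)/2⌋ = 1; p/q = (1·3 + 2)/(1·1 + 1) = 5/2; p² − 7·q² = 25 − 28 = -3.
  k = 3: m = 1, d = 3, a = ⌊(2 + 1)/3⌋ = 1; p/q = (1·5 + 3)/(1·2 + 1) = 8/3; p² − 7·q² = 64 − 63 = 1.
  The first convergent with p² − 7·q² = 1 gives the fundamental solution (x₁, y₁) = (8, 3).
Step 2: Apply the recurrence (x_{n+1}, y_{n+1}) = (x₁x_n + 7y₁y_n, x₁y_n + y₁x_n) repeatedly.
  From (x_1, y_1) = (8, 3): x_2 = 8·8 + 7·3·3 = 127; y_2 = 8·3 + 3·8 = 48.
Step 3: Verify x_2² - 7·y_2² = 16129 - 16128 = 1 (should be 1). ✓

(x_1, y_1) = (8, 3); (x_2, y_2) = (127, 48).


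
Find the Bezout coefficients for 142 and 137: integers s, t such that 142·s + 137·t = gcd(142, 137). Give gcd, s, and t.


Euclidean algorithm on (142, 137) — divide until remainder is 0:
  142 = 1 · 137 + 5
  137 = 27 · 5 + 2
  5 = 2 · 2 + 1
  2 = 2 · 1 + 0
gcd(142, 137) = 1.
Track Bezout coefficients alongside the remainders: start with r₀ = 142 = a·1 + b·0 (s = 1, t = 0) and r₁ = 137 = a·0 + b·1 (s = 0, t = 1); each new remainder r_{k+1} = r_{k-1} − q_k·r_k inherits s_{k+1} = s_{k-1} − q_k·s_k, t_{k+1} = t_{k-1} − q_k·t_k, so r_k = a·s_k + b·t_k at every step:
  q = 1: r = 5, s = 1 − 1·0 = 1, t = 0 − 1·1 = -1  (check: 142·1 + 137·(-1) = 5)
  q = 27: r = 2, s = 0 − 27·1 = -27, t = 1 − 27·(-1) = 28  (check: 142·(-27) + 137·28 = 2)
  q = 2: r = 1, s = 1 − 2·(-27) = 55, t = -1 − 2·28 = -57  (check: 142·55 + 137·(-57) = 1)
The row with r = 1 (the gcd) gives the Bezout coefficients s = 55, t = -57.
Result: 142 · (55) + 137 · (-57) = 1.

gcd(142, 137) = 1; s = 55, t = -57 (check: 142·55 + 137·(-57) = 1).


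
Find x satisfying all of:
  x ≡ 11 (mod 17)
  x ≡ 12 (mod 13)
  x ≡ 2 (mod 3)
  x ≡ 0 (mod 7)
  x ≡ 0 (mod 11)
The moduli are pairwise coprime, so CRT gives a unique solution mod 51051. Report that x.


Product of moduli M = 17 · 13 · 3 · 7 · 11 = 51051.
Merge one congruence at a time:
  Start: x ≡ 11 (mod 17).
  Combine with x ≡ 12 (mod 13); new modulus lcm = 221.
    Write x = 11 + 17·t and substitute into x ≡ 12 (mod 13): 17·t ≡ 12 − 11 = 1 (mod 13).
    Reduce coefficients mod 13: 4·t ≡ 1 (mod 13).
    The inverse of 4 mod 13 is 10 (since 4·10 = 40 = 3·13 + 1), so t ≡ 10·1 = 10 ≡ 10 (mod 13).
    Then x = 11 + 17·10 = 181, valid modulo lcm(17, 13) = 221: x ≡ 181 (mod 221).
  Combine with x ≡ 2 (mod 3); new modulus lcm = 663.
    Write x = 181 + 221·t and substitute into x ≡ 2 (mod 3): 221·t ≡ 2 − 181 = -179 (mod 3).
    Reduce coefficients mod 3: 2·t ≡ 1 (mod 3).
    The inverse of 2 mod 3 is 2 (since 2·2 = 4 = 1·3 + 1), so t ≡ 2·1 = 2 ≡ 2 (mod 3).
    Then x = 181 + 221·2 = 623, valid modulo lcm(221, 3) = 663: x ≡ 623 (mod 663).
  Combine with x ≡ 0 (mod 7); new modulus lcm = 4641.
    Write x = 623 + 663·t and substitute into x ≡ 0 (mod 7): 663·t ≡ 0 − 623 = -623 (mod 7).
    Reduce coefficients mod 7: 5·t ≡ 0 (mod 7).
    The inverse of 5 mod 7 is 3 (since 5·3 = 15 = 2·7 + 1), so t ≡ 3·0 = 0 ≡ 0 (mod 7).
    Then x = 623 + 663·0 = 623, valid modulo lcm(663, 7) = 4641: x ≡ 623 (mod 4641).
  Combine with x ≡ 0 (mod 11); new modulus lcm = 51051.
    Write x = 623 + 4641·t and substitute into x ≡ 0 (mod 11): 4641·t ≡ 0 − 623 = -623 (mod 11).
    Reduce coefficients mod 11: 10·t ≡ 4 (mod 11).
    The inverse of 10 mod 11 is 10 (since 10·10 = 100 = 9·11 + 1), so t ≡ 10·4 = 40 ≡ 7 (mod 11).
    Then x = 623 + 4641·7 = 33110, valid modulo lcm(4641, 11) = 51051: x ≡ 33110 (mod 51051).
Verify against each original: 33110 mod 17 = 11, 33110 mod 13 = 12, 33110 mod 3 = 2, 33110 mod 7 = 0, 33110 mod 11 = 0.

x ≡ 33110 (mod 51051).


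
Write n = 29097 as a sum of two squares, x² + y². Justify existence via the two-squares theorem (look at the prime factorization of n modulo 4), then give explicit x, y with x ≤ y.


Step 1: Factor n = 29097 = 3^2 · 53 · 61.
Step 2: Check the mod-4 condition on each prime factor: 3 ≡ 3 (mod 4), exponent 2 (must be even); 53 ≡ 1 (mod 4), exponent 1; 61 ≡ 1 (mod 4), exponent 1.
All primes ≡ 3 (mod 4) appear to even exponent (or don't appear), so by the two-squares theorem n IS expressible as a sum of two squares.
Step 3: Build a representation. Group n = k² · m with k = 3 and m = 53 · 61 = 3233 (a product of primes ≡ 1 (mod 4)); a representation of m scales to one of n via (k·x)² + (k·y)² = k²(x² + y²). Each prime p ≡ 1 (mod 4) is itself a sum of two squares; find a² by testing p − a² for a perfect square:
  53: 53 − 1² = 52, 53 − 2² = 49 = 7² ⇒ 53 = 2² + 7².
  61: 61 − 1² = 60, 61 − 2² = 57, 61 − 3² = 52, 61 − 4² = 45, 61 − 5² = 36 = 6² ⇒ 61 = 5² + 6².
  Combine using the Brahmagupta–Fibonacci identity (a² + b²)(c² + d²) = (ac − bd)² + (ad + bc)² = (ac + bd)² + (ad − bc)²:
  53 · 61 = 3233: from (2² + 7²)(5² + 6²), take (2·5 − 7·6, 2·6 + 7·5) = (10 − 42, 12 + 35) = (-32, 47); dropping signs (only squares matter) gives (32, 47); check 32² + 47² = 1024 + 2209 = 3233 ✓.
  Scale by k = 3: (3·32, 3·47) = (96, 141).
Step 4: Order so x ≤ y and verify: 96² + 141² = 9216 + 19881 = 29097 = n. ✓

n = 29097 = 96² + 141² (one valid representation with x ≤ y).


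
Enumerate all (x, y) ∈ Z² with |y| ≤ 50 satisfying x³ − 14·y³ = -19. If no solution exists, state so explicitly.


The equation is x³ - 14y³ = -19. For fixed y, x³ = 14·y³ − 19, so a solution requires the RHS to be a perfect cube.
Strategy: iterate y from -50 to 50, compute RHS = 14·y³ − 19, and check whether it is a (positive or negative) perfect cube.
Check small values of y:
  y = 0: RHS = -19 is not a perfect cube.
  y = 1: RHS = -5 is not a perfect cube.
  y = -1: RHS = -33 is not a perfect cube.
  y = 2: RHS = 93 is not a perfect cube.
  y = -2: RHS = -131 is not a perfect cube.
  y = 3: RHS = 359 is not a perfect cube.
  y = -3: RHS = -397 is not a perfect cube.
Continuing the search up to |y| = 50 finds no solutions either.
No (x, y) in the scanned range satisfies the equation.

No integer solutions with |y| ≤ 50.


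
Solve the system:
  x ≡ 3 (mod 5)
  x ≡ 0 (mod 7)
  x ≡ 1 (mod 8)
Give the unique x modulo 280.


Moduli 5, 7, 8 are pairwise coprime; by CRT there is a unique solution modulo M = 5 · 7 · 8 = 280.
Solve pairwise, accumulating the modulus:
  Start with x ≡ 3 (mod 5).
  Combine with x ≡ 0 (mod 7): since gcd(5, 7) = 1, we get a unique residue mod 35.
    Write x = 3 + 5·t and substitute into x ≡ 0 (mod 7): 5·t ≡ 0 − 3 = -3 (mod 7).
    Reduce coefficients mod 7: 5·t ≡ 4 (mod 7).
    The inverse of 5 mod 7 is 3 (since 5·3 = 15 = 2·7 + 1), so t ≡ 3·4 = 12 ≡ 5 (mod 7).
    Then x = 3 + 5·5 = 28, valid modulo lcm(5, 7) = 35: x ≡ 28 (mod 35).
  Combine with x ≡ 1 (mod 8): since gcd(35, 8) = 1, we get a unique residue mod 280.
    Write x = 28 + 35·t and substitute into x ≡ 1 (mod 8): 35·t ≡ 1 − 28 = -27 (mod 8).
    Reduce coefficients mod 8: 3·t ≡ 5 (mod 8).
    The inverse of 3 mod 8 is 3 (since 3·3 = 9 = 1·8 + 1), so t ≡ 3·5 = 15 ≡ 7 (mod 8).
    Then x = 28 + 35·7 = 273, valid modulo lcm(35, 8) = 280: x ≡ 273 (mod 280).
Verify: 273 mod 5 = 3 ✓, 273 mod 7 = 0 ✓, 273 mod 8 = 1 ✓.

x ≡ 273 (mod 280).


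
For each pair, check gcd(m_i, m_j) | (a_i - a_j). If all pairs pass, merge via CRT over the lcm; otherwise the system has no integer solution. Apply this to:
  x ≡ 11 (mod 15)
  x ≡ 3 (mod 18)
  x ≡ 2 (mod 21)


Moduli 15, 18, 21 are not pairwise coprime, so CRT works modulo lcm(m_i) when all pairwise compatibility conditions hold.
Pairwise compatibility: gcd(m_i, m_j) must divide a_i - a_j for every pair.
Merge one congruence at a time:
  Start: x ≡ 11 (mod 15).
  Combine with x ≡ 3 (mod 18): gcd(15, 18) = 3, and 3 - 11 = -8 is NOT divisible by 3.
    ⇒ system is inconsistent (no integer solution).

No solution (the system is inconsistent).


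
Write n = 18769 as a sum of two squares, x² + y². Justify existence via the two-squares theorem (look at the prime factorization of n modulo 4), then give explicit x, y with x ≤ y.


Step 1: Factor n = 18769 = 137^2.
Step 2: Check the mod-4 condition on each prime factor: 137 ≡ 1 (mod 4), exponent 2.
All primes ≡ 3 (mod 4) appear to even exponent (or don't appear), so by the two-squares theorem n IS expressible as a sum of two squares.
Step 3: Build a representation. Here n = 137 · 137 is a product of primes ≡ 1 (mod 4). Each prime p ≡ 1 (mod 4) is itself a sum of two squares; find a² by testing p − a² for a perfect square:
  137: 137 − 1² = 136, 137 − 2² = 133, 137 − 3² = 128, 137 − 4² = 121 = 11² ⇒ 137 = 4² + 11².
  Combine using the Brahmagupta–Fibonacci identity (a² + b²)(c² + d²) = (ac − bd)² + (ad + bc)² = (ac + bd)² + (ad − bc)²:
  137 · 137 = 18769: from (4² + 11²)(4² + 11²), take (4·4 − 11·11, 4·11 + 11·4) = (16 − 121, 44 + 44) = (-105, 88); dropping signs (only squares matter) gives (105, 88); check 105² + 88² = 11025 + 7744 = 18769 ✓.
Step 4: Order so x ≤ y and verify: 88² + 105² = 7744 + 11025 = 18769 = n. ✓

n = 18769 = 88² + 105² (one valid representation with x ≤ y).


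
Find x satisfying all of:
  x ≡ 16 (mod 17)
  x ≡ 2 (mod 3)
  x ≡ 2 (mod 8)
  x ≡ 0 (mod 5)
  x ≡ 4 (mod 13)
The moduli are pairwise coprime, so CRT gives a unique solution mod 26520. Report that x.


Product of moduli M = 17 · 3 · 8 · 5 · 13 = 26520.
Merge one congruence at a time:
  Start: x ≡ 16 (mod 17).
  Combine with x ≡ 2 (mod 3); new modulus lcm = 51.
    Write x = 16 + 17·t and substitute into x ≡ 2 (mod 3): 17·t ≡ 2 − 16 = -14 (mod 3).
    Reduce coefficients mod 3: 2·t ≡ 1 (mod 3).
    The inverse of 2 mod 3 is 2 (since 2·2 = 4 = 1·3 + 1), so t ≡ 2·1 = 2 ≡ 2 (mod 3).
    Then x = 16 + 17·2 = 50, valid modulo lcm(17, 3) = 51: x ≡ 50 (mod 51).
  Combine with x ≡ 2 (mod 8); new modulus lcm = 408.
    Write x = 50 + 51·t and substitute into x ≡ 2 (mod 8): 51·t ≡ 2 − 50 = -48 (mod 8).
    Reduce coefficients mod 8: 3·t ≡ 0 (mod 8).
    The inverse of 3 mod 8 is 3 (since 3·3 = 9 = 1·8 + 1), so t ≡ 3·0 = 0 ≡ 0 (mod 8).
    Then x = 50 + 51·0 = 50, valid modulo lcm(51, 8) = 408: x ≡ 50 (mod 408).
  Combine with x ≡ 0 (mod 5); new modulus lcm = 2040.
    Write x = 50 + 408·t and substitute into x ≡ 0 (mod 5): 408·t ≡ 0 − 50 = -50 (mod 5).
    Reduce coefficients mod 5: 3·t ≡ 0 (mod 5).
    The inverse of 3 mod 5 is 2 (since 3·2 = 6 = 1·5 + 1), so t ≡ 2·0 = 0 ≡ 0 (mod 5).
    Then x = 50 + 408·0 = 50, valid modulo lcm(408, 5) = 2040: x ≡ 50 (mod 2040).
  Combine with x ≡ 4 (mod 13); new modulus lcm = 26520.
    Write x = 50 + 2040·t and substitute into x ≡ 4 (mod 13): 2040·t ≡ 4 − 50 = -46 (mod 13).
    Reduce coefficients mod 13: 12·t ≡ 6 (mod 13).
    The inverse of 12 mod 13 is 12 (since 12·12 = 144 = 11·13 + 1), so t ≡ 12·6 = 72 ≡ 7 (mod 13).
    Then x = 50 + 2040·7 = 14330, valid modulo lcm(2040, 13) = 26520: x ≡ 14330 (mod 26520).
Verify against each original: 14330 mod 17 = 16, 14330 mod 3 = 2, 14330 mod 8 = 2, 14330 mod 5 = 0, 14330 mod 13 = 4.

x ≡ 14330 (mod 26520).


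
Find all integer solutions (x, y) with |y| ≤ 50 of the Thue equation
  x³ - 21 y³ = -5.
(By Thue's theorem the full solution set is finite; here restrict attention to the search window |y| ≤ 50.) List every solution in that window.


The equation is x³ - 21y³ = -5. For fixed y, x³ = 21·y³ − 5, so a solution requires the RHS to be a perfect cube.
Strategy: iterate y from -50 to 50, compute RHS = 21·y³ − 5, and check whether it is a (positive or negative) perfect cube.
Check small values of y:
  y = 0: RHS = -5 is not a perfect cube.
  y = 1: RHS = 16 is not a perfect cube.
  y = -1: RHS = -26 is not a perfect cube.
  y = 2: RHS = 163 is not a perfect cube.
  y = -2: RHS = -173 is not a perfect cube.
  y = 3: RHS = 562 is not a perfect cube.
  y = -3: RHS = -572 is not a perfect cube.
Continuing the search up to |y| = 50 finds no solutions either.
No (x, y) in the scanned range satisfies the equation.

No integer solutions with |y| ≤ 50.


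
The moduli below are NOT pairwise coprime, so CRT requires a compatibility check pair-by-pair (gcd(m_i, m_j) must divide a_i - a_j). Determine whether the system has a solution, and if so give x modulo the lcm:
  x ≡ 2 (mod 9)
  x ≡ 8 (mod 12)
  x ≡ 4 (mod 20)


Moduli 9, 12, 20 are not pairwise coprime, so CRT works modulo lcm(m_i) when all pairwise compatibility conditions hold.
Pairwise compatibility: gcd(m_i, m_j) must divide a_i - a_j for every pair.
Merge one congruence at a time:
  Start: x ≡ 2 (mod 9).
  Combine with x ≡ 8 (mod 12): gcd(9, 12) = 3; 8 - 2 = 6, which IS divisible by 3, so compatible.
    Write x = 2 + 9·t and substitute into x ≡ 8 (mod 12): 9·t ≡ 8 − 2 = 6 (mod 12).
    Divide the congruence (and modulus) by g = 3: 3·t ≡ 2 (mod 4).
    The inverse of 3 mod 4 is 3 (since 3·3 = 9 = 2·4 + 1), so t ≡ 3·2 = 6 ≡ 2 (mod 4).
    Then x = 2 + 9·2 = 20, valid modulo lcm(9, 12) = 36: x ≡ 20 (mod 36).
  Combine with x ≡ 4 (mod 20): gcd(36, 20) = 4; 4 - 20 = -16, which IS divisible by 4, so compatible.
    Write x = 20 + 36·t and substitute into x ≡ 4 (mod 20): 36·t ≡ 4 − 20 = -16 (mod 20).
    Divide the congruence (and modulus) by g = 4: 9·t ≡ -4 (mod 5).
    Reduce coefficients mod 5: 4·t ≡ 1 (mod 5).
    The inverse of 4 mod 5 is 4 (since 4·4 = 16 = 3·5 + 1), so t ≡ 4·1 = 4 ≡ 4 (mod 5).
    Then x = 20 + 36·4 = 164, valid modulo lcm(36, 20) = 180: x ≡ 164 (mod 180).
Verify: 164 mod 9 = 2, 164 mod 12 = 8, 164 mod 20 = 4.

x ≡ 164 (mod 180).


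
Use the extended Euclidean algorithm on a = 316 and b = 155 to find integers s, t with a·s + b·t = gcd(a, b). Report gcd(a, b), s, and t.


Euclidean algorithm on (316, 155) — divide until remainder is 0:
  316 = 2 · 155 + 6
  155 = 25 · 6 + 5
  6 = 1 · 5 + 1
  5 = 5 · 1 + 0
gcd(316, 155) = 1.
Track Bezout coefficients alongside the remainders: start with r₀ = 316 = a·1 + b·0 (s = 1, t = 0) and r₁ = 155 = a·0 + b·1 (s = 0, t = 1); each new remainder r_{k+1} = r_{k-1} − q_k·r_k inherits s_{k+1} = s_{k-1} − q_k·s_k, t_{k+1} = t_{k-1} − q_k·t_k, so r_k = a·s_k + b·t_k at every step:
  q = 2: r = 6, s = 1 − 2·0 = 1, t = 0 − 2·1 = -2  (check: 316·1 + 155·(-2) = 6)
  q = 25: r = 5, s = 0 − 25·1 = -25, t = 1 − 25·(-2) = 51  (check: 316·(-25) + 155·51 = 5)
  q = 1: r = 1, s = 1 − 1·(-25) = 26, t = -2 − 1·51 = -53  (check: 316·26 + 155·(-53) = 1)
The row with r = 1 (the gcd) gives the Bezout coefficients s = 26, t = -53.
Result: 316 · (26) + 155 · (-53) = 1.

gcd(316, 155) = 1; s = 26, t = -53 (check: 316·26 + 155·(-53) = 1).


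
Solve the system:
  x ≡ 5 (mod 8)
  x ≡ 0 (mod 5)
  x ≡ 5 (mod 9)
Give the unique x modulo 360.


Moduli 8, 5, 9 are pairwise coprime; by CRT there is a unique solution modulo M = 8 · 5 · 9 = 360.
Solve pairwise, accumulating the modulus:
  Start with x ≡ 5 (mod 8).
  Combine with x ≡ 0 (mod 5): since gcd(8, 5) = 1, we get a unique residue mod 40.
    Write x = 5 + 8·t and substitute into x ≡ 0 (mod 5): 8·t ≡ 0 − 5 = -5 (mod 5).
    Reduce coefficients mod 5: 3·t ≡ 0 (mod 5).
    The inverse of 3 mod 5 is 2 (since 3·2 = 6 = 1·5 + 1), so t ≡ 2·0 = 0 ≡ 0 (mod 5).
    Then x = 5 + 8·0 = 5, valid modulo lcm(8, 5) = 40: x ≡ 5 (mod 40).
  Combine with x ≡ 5 (mod 9): since gcd(40, 9) = 1, we get a unique residue mod 360.
    Write x = 5 + 40·t and substitute into x ≡ 5 (mod 9): 40·t ≡ 5 − 5 = 0 (mod 9).
    Reduce coefficients mod 9: 4·t ≡ 0 (mod 9).
    The inverse of 4 mod 9 is 7 (since 4·7 = 28 = 3·9 + 1), so t ≡ 7·0 = 0 ≡ 0 (mod 9).
    Then x = 5 + 40·0 = 5, valid modulo lcm(40, 9) = 360: x ≡ 5 (mod 360).
Verify: 5 mod 8 = 5 ✓, 5 mod 5 = 0 ✓, 5 mod 9 = 5 ✓.

x ≡ 5 (mod 360).


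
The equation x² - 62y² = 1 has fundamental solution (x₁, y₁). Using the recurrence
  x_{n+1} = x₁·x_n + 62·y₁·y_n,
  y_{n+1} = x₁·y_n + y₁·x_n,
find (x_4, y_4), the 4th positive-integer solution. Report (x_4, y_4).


Step 1: Find the fundamental solution (x₁, y₁) of x² - 62y² = 1.
  Expand √62 as a continued fraction. a₀ = ⌊√62⌋ = 7; iterate m_{k+1} = d_k·a_k − m_k, d_{k+1} = (62 − m_{k+1}²)/d_k, a_{k+1} = ⌊(a₀ + m_{k+1})/d_{k+1}⌋ (starting m₀ = 0, d₀ = 1), with convergents p_k = a_k·p_{k-1} + p_{k-2}, q_k = a_k·q_{k-1} + q_{k-2} (p₋₁ = 1, q₋₁ = 0):
  k = 0: a₀ = 7; p₀/q₀ = 7/1; p₀² − 62·q₀² = 49 − 62 = -13.
  k = 1: m = 7, d = 13, a = ⌊(7 + 7)/13⌋ = 1; p/q = (1·7 + 1)/(1·1 + 0) = 8/1; p² − 62·q² = 64 − 62 = 2.
  k = 2: m = 6, d = 2, a = ⌊(7 + 6)/2⌋ = 6; p/q = (6·8 + 7)/(6·1 + 1) = 55/7; p² − 62·q² = 3025 − 3038 = -13.
  k = 3: m = 6, d = 13, a = ⌊(7 + 6)/13⌋ = 1; p/q = (1·55 + 8)/(1·7 + 1) = 63/8; p² − 62·q² = 3969 − 3968 = 1.
  The first convergent with p² − 62·q² = 1 gives the fundamental solution (x₁, y₁) = (63, 8).
Step 2: Apply the recurrence (x_{n+1}, y_{n+1}) = (x₁x_n + 62y₁y_n, x₁y_n + y₁x_n) repeatedly.
  From (x_1, y_1) = (63, 8): x_2 = 63·63 + 62·8·8 = 7937; y_2 = 63·8 + 8·63 = 1008.
  From (x_2, y_2) = (7937, 1008): x_3 = 63·7937 + 62·8·1008 = 999999; y_3 = 63·1008 + 8·7937 = 127000.
  From (x_3, y_3) = (999999, 127000): x_4 = 63·999999 + 62·8·127000 = 125991937; y_4 = 63·127000 + 8·999999 = 16000992.
Step 3: Verify x_4² - 62·y_4² = 15873968189011969 - 15873968189011968 = 1 (should be 1). ✓

(x_1, y_1) = (63, 8); (x_4, y_4) = (125991937, 16000992).


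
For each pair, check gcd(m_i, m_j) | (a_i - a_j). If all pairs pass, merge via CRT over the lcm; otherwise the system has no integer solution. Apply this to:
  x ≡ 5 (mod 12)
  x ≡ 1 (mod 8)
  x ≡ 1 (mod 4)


Moduli 12, 8, 4 are not pairwise coprime, so CRT works modulo lcm(m_i) when all pairwise compatibility conditions hold.
Pairwise compatibility: gcd(m_i, m_j) must divide a_i - a_j for every pair.
Merge one congruence at a time:
  Start: x ≡ 5 (mod 12).
  Combine with x ≡ 1 (mod 8): gcd(12, 8) = 4; 1 - 5 = -4, which IS divisible by 4, so compatible.
    Write x = 5 + 12·t and substitute into x ≡ 1 (mod 8): 12·t ≡ 1 − 5 = -4 (mod 8).
    Divide the congruence (and modulus) by g = 4: 3·t ≡ -1 (mod 2).
    Reduce coefficients mod 2: 1·t ≡ 1 (mod 2).
    So t ≡ 1 (mod 2).
    Then x = 5 + 12·1 = 17, valid modulo lcm(12, 8) = 24: x ≡ 17 (mod 24).
  Combine with x ≡ 1 (mod 4): gcd(24, 4) = 4; 1 - 17 = -16, which IS divisible by 4, so compatible.
    Write x = 17 + 24·t and substitute into x ≡ 1 (mod 4): 24·t ≡ 1 − 17 = -16 (mod 4).
    Divide the congruence (and modulus) by g = 4: 6·t ≡ -4 (mod 1).
    Modulo 1 every t works; take t = 0.
    Then x = 17 + 24·0 = 17, valid modulo lcm(24, 4) = 24: x ≡ 17 (mod 24).
Verify: 17 mod 12 = 5, 17 mod 8 = 1, 17 mod 4 = 1.

x ≡ 17 (mod 24).


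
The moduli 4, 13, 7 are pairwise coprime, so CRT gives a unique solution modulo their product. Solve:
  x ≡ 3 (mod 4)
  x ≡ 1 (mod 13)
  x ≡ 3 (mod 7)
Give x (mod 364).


Moduli 4, 13, 7 are pairwise coprime; by CRT there is a unique solution modulo M = 4 · 13 · 7 = 364.
Solve pairwise, accumulating the modulus:
  Start with x ≡ 3 (mod 4).
  Combine with x ≡ 1 (mod 13): since gcd(4, 13) = 1, we get a unique residue mod 52.
    Write x = 3 + 4·t and substitute into x ≡ 1 (mod 13): 4·t ≡ 1 − 3 = -2 (mod 13).
    Reduce coefficients mod 13: 4·t ≡ 11 (mod 13).
    The inverse of 4 mod 13 is 10 (since 4·10 = 40 = 3·13 + 1), so t ≡ 10·11 = 110 ≡ 6 (mod 13).
    Then x = 3 + 4·6 = 27, valid modulo lcm(4, 13) = 52: x ≡ 27 (mod 52).
  Combine with x ≡ 3 (mod 7): since gcd(52, 7) = 1, we get a unique residue mod 364.
    Write x = 27 + 52·t and substitute into x ≡ 3 (mod 7): 52·t ≡ 3 − 27 = -24 (mod 7).
    Reduce coefficients mod 7: 3·t ≡ 4 (mod 7).
    The inverse of 3 mod 7 is 5 (since 3·5 = 15 = 2·7 + 1), so t ≡ 5·4 = 20 ≡ 6 (mod 7).
    Then x = 27 + 52·6 = 339, valid modulo lcm(52, 7) = 364: x ≡ 339 (mod 364).
Verify: 339 mod 4 = 3 ✓, 339 mod 13 = 1 ✓, 339 mod 7 = 3 ✓.

x ≡ 339 (mod 364).


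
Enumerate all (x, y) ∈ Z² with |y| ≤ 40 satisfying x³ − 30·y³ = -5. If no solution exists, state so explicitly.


The equation is x³ - 30y³ = -5. For fixed y, x³ = 30·y³ − 5, so a solution requires the RHS to be a perfect cube.
Strategy: iterate y from -40 to 40, compute RHS = 30·y³ − 5, and check whether it is a (positive or negative) perfect cube.
Check small values of y:
  y = 0: RHS = -5 is not a perfect cube.
  y = 1: RHS = 25 is not a perfect cube.
  y = -1: RHS = -35 is not a perfect cube.
  y = 2: RHS = 235 is not a perfect cube.
  y = -2: RHS = -245 is not a perfect cube.
  y = 3: RHS = 805 is not a perfect cube.
  y = -3: RHS = -815 is not a perfect cube.
Continuing the search up to |y| = 40 finds no solutions either.
No (x, y) in the scanned range satisfies the equation.

No integer solutions with |y| ≤ 40.


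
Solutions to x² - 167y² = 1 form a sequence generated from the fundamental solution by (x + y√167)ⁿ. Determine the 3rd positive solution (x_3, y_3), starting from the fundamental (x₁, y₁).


Step 1: Find the fundamental solution (x₁, y₁) of x² - 167y² = 1.
  Expand √167 as a continued fraction. a₀ = ⌊√167⌋ = 12; iterate m_{k+1} = d_k·a_k − m_k, d_{k+1} = (167 − m_{k+1}²)/d_k, a_{k+1} = ⌊(a₀ + m_{k+1})/d_{k+1}⌋ (starting m₀ = 0, d₀ = 1), with convergents p_k = a_k·p_{k-1} + p_{k-2}, q_k = a_k·q_{k-1} + q_{k-2} (p₋₁ = 1, q₋₁ = 0):
  k = 0: a₀ = 12; p₀/q₀ = 12/1; p₀² − 167·q₀² = 144 − 167 = -23.
  k = 1: m = 12, d = 23, a = ⌊(12 + 12)/23⌋ = 1; p/q = (1·12 + 1)/(1·1 + 0) = 13/1; p² − 167·q² = 169 − 167 = 2.
  k = 2: m = 11, d = 2, a = ⌊(12 + 11)/2⌋ = 11; p/q = (11·13 + 12)/(11·1 + 1) = 155/12; p² − 167·q² = 24025 − 24048 = -23.
  k = 3: m = 11, d = 23, a = ⌊(12 + 11)/23⌋ = 1; p/q = (1·155 + 13)/(1·12 + 1) = 168/13; p² − 167·q² = 28224 − 28223 = 1.
  The first convergent with p² − 167·q² = 1 gives the fundamental solution (x₁, y₁) = (168, 13).
Step 2: Apply the recurrence (x_{n+1}, y_{n+1}) = (x₁x_n + 167y₁y_n, x₁y_n + y₁x_n) repeatedly.
  From (x_1, y_1) = (168, 13): x_2 = 168·168 + 167·13·13 = 56447; y_2 = 168·13 + 13·168 = 4368.
  From (x_2, y_2) = (56447, 4368): x_3 = 168·56447 + 167·13·4368 = 18966024; y_3 = 168·4368 + 13·56447 = 1467635.
Step 3: Verify x_3² - 167·y_3² = 359710066368576 - 359710066368575 = 1 (should be 1). ✓

(x_1, y_1) = (168, 13); (x_3, y_3) = (18966024, 1467635).


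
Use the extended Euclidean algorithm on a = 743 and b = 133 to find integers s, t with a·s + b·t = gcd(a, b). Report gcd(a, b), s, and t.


Euclidean algorithm on (743, 133) — divide until remainder is 0:
  743 = 5 · 133 + 78
  133 = 1 · 78 + 55
  78 = 1 · 55 + 23
  55 = 2 · 23 + 9
  23 = 2 · 9 + 5
  9 = 1 · 5 + 4
  5 = 1 · 4 + 1
  4 = 4 · 1 + 0
gcd(743, 133) = 1.
Track Bezout coefficients alongside the remainders: start with r₀ = 743 = a·1 + b·0 (s = 1, t = 0) and r₁ = 133 = a·0 + b·1 (s = 0, t = 1); each new remainder r_{k+1} = r_{k-1} − q_k·r_k inherits s_{k+1} = s_{k-1} − q_k·s_k, t_{k+1} = t_{k-1} − q_k·t_k, so r_k = a·s_k + b·t_k at every step:
  q = 5: r = 78, s = 1 − 5·0 = 1, t = 0 − 5·1 = -5  (check: 743·1 + 133·(-5) = 78)
  q = 1: r = 55, s = 0 − 1·1 = -1, t = 1 − 1·(-5) = 6  (check: 743·(-1) + 133·6 = 55)
  q = 1: r = 23, s = 1 − 1·(-1) = 2, t = -5 − 1·6 = -11  (check: 743·2 + 133·(-11) = 23)
  q = 2: r = 9, s = -1 − 2·2 = -5, t = 6 − 2·(-11) = 28  (check: 743·(-5) + 133·28 = 9)
  q = 2: r = 5, s = 2 − 2·(-5) = 12, t = -11 − 2·28 = -67  (check: 743·12 + 133·(-67) = 5)
  q = 1: r = 4, s = -5 − 1·12 = -17, t = 28 − 1·(-67) = 95  (check: 743·(-17) + 133·95 = 4)
  q = 1: r = 1, s = 12 − 1·(-17) = 29, t = -67 − 1·95 = -162  (check: 743·29 + 133·(-162) = 1)
The row with r = 1 (the gcd) gives the Bezout coefficients s = 29, t = -162.
Result: 743 · (29) + 133 · (-162) = 1.

gcd(743, 133) = 1; s = 29, t = -162 (check: 743·29 + 133·(-162) = 1).


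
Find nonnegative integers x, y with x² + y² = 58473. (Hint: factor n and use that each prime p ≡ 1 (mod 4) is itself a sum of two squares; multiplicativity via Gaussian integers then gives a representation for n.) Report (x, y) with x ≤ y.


Step 1: Factor n = 58473 = 3^2 · 73 · 89.
Step 2: Check the mod-4 condition on each prime factor: 3 ≡ 3 (mod 4), exponent 2 (must be even); 73 ≡ 1 (mod 4), exponent 1; 89 ≡ 1 (mod 4), exponent 1.
All primes ≡ 3 (mod 4) appear to even exponent (or don't appear), so by the two-squares theorem n IS expressible as a sum of two squares.
Step 3: Build a representation. Group n = k² · m with k = 3 and m = 73 · 89 = 6497 (a product of primes ≡ 1 (mod 4)); a representation of m scales to one of n via (k·x)² + (k·y)² = k²(x² + y²). Each prime p ≡ 1 (mod 4) is itself a sum of two squares; find a² by testing p − a² for a perfect square:
  73: 73 − 1² = 72, 73 − 2² = 69, 73 − 3² = 64 = 8² ⇒ 73 = 3² + 8².
  89: 89 − 1² = 88, 89 − 2² = 85, 89 − 3² = 80, 89 − 4² = 73, 89 − 5² = 64 = 8² ⇒ 89 = 5² + 8².
  Combine using the Brahmagupta–Fibonacci identity (a² + b²)(c² + d²) = (ac − bd)² + (ad + bc)² = (ac + bd)² + (ad − bc)²:
  73 · 89 = 6497: from (3² + 8²)(5² + 8²), take (3·5 − 8·8, 3·8 + 8·5) = (15 − 64, 24 + 40) = (-49, 64); dropping signs (only squares matter) gives (49, 64); check 49² + 64² = 2401 + 4096 = 6497 ✓.
  Scale by k = 3: (3·49, 3·64) = (147, 192).
Step 4: Order so x ≤ y and verify: 147² + 192² = 21609 + 36864 = 58473 = n. ✓

n = 58473 = 147² + 192² (one valid representation with x ≤ y).


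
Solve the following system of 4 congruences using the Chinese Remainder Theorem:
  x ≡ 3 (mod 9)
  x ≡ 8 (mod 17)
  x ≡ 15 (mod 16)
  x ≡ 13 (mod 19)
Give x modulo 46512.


Product of moduli M = 9 · 17 · 16 · 19 = 46512.
Merge one congruence at a time:
  Start: x ≡ 3 (mod 9).
  Combine with x ≡ 8 (mod 17); new modulus lcm = 153.
    Write x = 3 + 9·t and substitute into x ≡ 8 (mod 17): 9·t ≡ 8 − 3 = 5 (mod 17).
    The inverse of 9 mod 17 is 2 (since 9·2 = 18 = 1·17 + 1), so t ≡ 2·5 = 10 ≡ 10 (mod 17).
    Then x = 3 + 9·10 = 93, valid modulo lcm(9, 17) = 153: x ≡ 93 (mod 153).
  Combine with x ≡ 15 (mod 16); new modulus lcm = 2448.
    Write x = 93 + 153·t and substitute into x ≡ 15 (mod 16): 153·t ≡ 15 − 93 = -78 (mod 16).
    Reduce coefficients mod 16: 9·t ≡ 2 (mod 16).
    The inverse of 9 mod 16 is 9 (since 9·9 = 81 = 5·16 + 1), so t ≡ 9·2 = 18 ≡ 2 (mod 16).
    Then x = 93 + 153·2 = 399, valid modulo lcm(153, 16) = 2448: x ≡ 399 (mod 2448).
  Combine with x ≡ 13 (mod 19); new modulus lcm = 46512.
    Write x = 399 + 2448·t and substitute into x ≡ 13 (mod 19): 2448·t ≡ 13 − 399 = -386 (mod 19).
    Reduce coefficients mod 19: 16·t ≡ 13 (mod 19).
    The inverse of 16 mod 19 is 6 (since 16·6 = 96 = 5·19 + 1), so t ≡ 6·13 = 78 ≡ 2 (mod 19).
    Then x = 399 + 2448·2 = 5295, valid modulo lcm(2448, 19) = 46512: x ≡ 5295 (mod 46512).
Verify against each original: 5295 mod 9 = 3, 5295 mod 17 = 8, 5295 mod 16 = 15, 5295 mod 19 = 13.

x ≡ 5295 (mod 46512).


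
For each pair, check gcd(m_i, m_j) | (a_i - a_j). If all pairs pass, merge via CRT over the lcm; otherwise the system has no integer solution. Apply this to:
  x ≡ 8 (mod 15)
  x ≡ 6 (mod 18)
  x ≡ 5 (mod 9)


Moduli 15, 18, 9 are not pairwise coprime, so CRT works modulo lcm(m_i) when all pairwise compatibility conditions hold.
Pairwise compatibility: gcd(m_i, m_j) must divide a_i - a_j for every pair.
Merge one congruence at a time:
  Start: x ≡ 8 (mod 15).
  Combine with x ≡ 6 (mod 18): gcd(15, 18) = 3, and 6 - 8 = -2 is NOT divisible by 3.
    ⇒ system is inconsistent (no integer solution).

No solution (the system is inconsistent).


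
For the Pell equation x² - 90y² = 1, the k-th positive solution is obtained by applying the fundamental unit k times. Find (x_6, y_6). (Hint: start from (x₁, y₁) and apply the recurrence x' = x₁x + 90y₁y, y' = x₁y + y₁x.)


Step 1: Find the fundamental solution (x₁, y₁) of x² - 90y² = 1.
  Expand √90 as a continued fraction. a₀ = ⌊√90⌋ = 9; iterate m_{k+1} = d_k·a_k − m_k, d_{k+1} = (90 − m_{k+1}²)/d_k, a_{k+1} = ⌊(a₀ + m_{k+1})/d_{k+1}⌋ (starting m₀ = 0, d₀ = 1), with convergents p_k = a_k·p_{k-1} + p_{k-2}, q_k = a_k·q_{k-1} + q_{k-2} (p₋₁ = 1, q₋₁ = 0):
  k = 0: a₀ = 9; p₀/q₀ = 9/1; p₀² − 90·q₀² = 81 − 90 = -9.
  k = 1: m = 9, d = 9, a = ⌊(9 + 9)/9⌋ = 2; p/q = (2·9 + 1)/(2·1 + 0) = 19/2; p² − 90·q² = 361 − 360 = 1.
  The first convergent with p² − 90·q² = 1 gives the fundamental solution (x₁, y₁) = (19, 2).
Step 2: Apply the recurrence (x_{n+1}, y_{n+1}) = (x₁x_n + 90y₁y_n, x₁y_n + y₁x_n) repeatedly.
  From (x_1, y_1) = (19, 2): x_2 = 19·19 + 90·2·2 = 721; y_2 = 19·2 + 2·19 = 76.
  From (x_2, y_2) = (721, 76): x_3 = 19·721 + 90·2·76 = 27379; y_3 = 19·76 + 2·721 = 2886.
  From (x_3, y_3) = (27379, 2886): x_4 = 19·27379 + 90·2·2886 = 1039681; y_4 = 19·2886 + 2·27379 = 109592.
  From (x_4, y_4) = (1039681, 109592): x_5 = 19·1039681 + 90·2·109592 = 39480499; y_5 = 19·109592 + 2·1039681 = 4161610.
  From (x_5, y_5) = (39480499, 4161610): x_6 = 19·39480499 + 90·2·4161610 = 1499219281; y_6 = 19·4161610 + 2·39480499 = 158031588.
Step 3: Verify x_6² - 90·y_6² = 2247658452522156961 - 2247658452522156960 = 1 (should be 1). ✓

(x_1, y_1) = (19, 2); (x_6, y_6) = (1499219281, 158031588).


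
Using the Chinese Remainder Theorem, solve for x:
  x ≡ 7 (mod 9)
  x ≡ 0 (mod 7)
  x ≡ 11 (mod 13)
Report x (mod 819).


Moduli 9, 7, 13 are pairwise coprime; by CRT there is a unique solution modulo M = 9 · 7 · 13 = 819.
Solve pairwise, accumulating the modulus:
  Start with x ≡ 7 (mod 9).
  Combine with x ≡ 0 (mod 7): since gcd(9, 7) = 1, we get a unique residue mod 63.
    Write x = 7 + 9·t and substitute into x ≡ 0 (mod 7): 9·t ≡ 0 − 7 = -7 (mod 7).
    Reduce coefficients mod 7: 2·t ≡ 0 (mod 7).
    The inverse of 2 mod 7 is 4 (since 2·4 = 8 = 1·7 + 1), so t ≡ 4·0 = 0 ≡ 0 (mod 7).
    Then x = 7 + 9·0 = 7, valid modulo lcm(9, 7) = 63: x ≡ 7 (mod 63).
  Combine with x ≡ 11 (mod 13): since gcd(63, 13) = 1, we get a unique residue mod 819.
    Write x = 7 + 63·t and substitute into x ≡ 11 (mod 13): 63·t ≡ 11 − 7 = 4 (mod 13).
    Reduce coefficients mod 13: 11·t ≡ 4 (mod 13).
    The inverse of 11 mod 13 is 6 (since 11·6 = 66 = 5·13 + 1), so t ≡ 6·4 = 24 ≡ 11 (mod 13).
    Then x = 7 + 63·11 = 700, valid modulo lcm(63, 13) = 819: x ≡ 700 (mod 819).
Verify: 700 mod 9 = 7 ✓, 700 mod 7 = 0 ✓, 700 mod 13 = 11 ✓.

x ≡ 700 (mod 819).


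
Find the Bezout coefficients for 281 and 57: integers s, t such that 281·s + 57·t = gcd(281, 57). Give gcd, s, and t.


Euclidean algorithm on (281, 57) — divide until remainder is 0:
  281 = 4 · 57 + 53
  57 = 1 · 53 + 4
  53 = 13 · 4 + 1
  4 = 4 · 1 + 0
gcd(281, 57) = 1.
Track Bezout coefficients alongside the remainders: start with r₀ = 281 = a·1 + b·0 (s = 1, t = 0) and r₁ = 57 = a·0 + b·1 (s = 0, t = 1); each new remainder r_{k+1} = r_{k-1} − q_k·r_k inherits s_{k+1} = s_{k-1} − q_k·s_k, t_{k+1} = t_{k-1} − q_k·t_k, so r_k = a·s_k + b·t_k at every step:
  q = 4: r = 53, s = 1 − 4·0 = 1, t = 0 − 4·1 = -4  (check: 281·1 + 57·(-4) = 53)
  q = 1: r = 4, s = 0 − 1·1 = -1, t = 1 − 1·(-4) = 5  (check: 281·(-1) + 57·5 = 4)
  q = 13: r = 1, s = 1 − 13·(-1) = 14, t = -4 − 13·5 = -69  (check: 281·14 + 57·(-69) = 1)
The row with r = 1 (the gcd) gives the Bezout coefficients s = 14, t = -69.
Result: 281 · (14) + 57 · (-69) = 1.

gcd(281, 57) = 1; s = 14, t = -69 (check: 281·14 + 57·(-69) = 1).


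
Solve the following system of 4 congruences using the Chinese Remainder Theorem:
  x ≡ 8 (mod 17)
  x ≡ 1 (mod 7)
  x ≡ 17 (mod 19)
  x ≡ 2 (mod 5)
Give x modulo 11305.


Product of moduli M = 17 · 7 · 19 · 5 = 11305.
Merge one congruence at a time:
  Start: x ≡ 8 (mod 17).
  Combine with x ≡ 1 (mod 7); new modulus lcm = 119.
    Write x = 8 + 17·t and substitute into x ≡ 1 (mod 7): 17·t ≡ 1 − 8 = -7 (mod 7).
    Reduce coefficients mod 7: 3·t ≡ 0 (mod 7).
    The inverse of 3 mod 7 is 5 (since 3·5 = 15 = 2·7 + 1), so t ≡ 5·0 = 0 ≡ 0 (mod 7).
    Then x = 8 + 17·0 = 8, valid modulo lcm(17, 7) = 119: x ≡ 8 (mod 119).
  Combine with x ≡ 17 (mod 19); new modulus lcm = 2261.
    Write x = 8 + 119·t and substitute into x ≡ 17 (mod 19): 119·t ≡ 17 − 8 = 9 (mod 19).
    Reduce coefficients mod 19: 5·t ≡ 9 (mod 19).
    The inverse of 5 mod 19 is 4 (since 5·4 = 20 = 1·19 + 1), so t ≡ 4·9 = 36 ≡ 17 (mod 19).
    Then x = 8 + 119·17 = 2031, valid modulo lcm(119, 19) = 2261: x ≡ 2031 (mod 2261).
  Combine with x ≡ 2 (mod 5); new modulus lcm = 11305.
    Write x = 2031 + 2261·t and substitute into x ≡ 2 (mod 5): 2261·t ≡ 2 − 2031 = -2029 (mod 5).
    Reduce coefficients mod 5: 1·t ≡ 1 (mod 5).
    So t ≡ 1 (mod 5).
    Then x = 2031 + 2261·1 = 4292, valid modulo lcm(2261, 5) = 11305: x ≡ 4292 (mod 11305).
Verify against each original: 4292 mod 17 = 8, 4292 mod 7 = 1, 4292 mod 19 = 17, 4292 mod 5 = 2.

x ≡ 4292 (mod 11305).


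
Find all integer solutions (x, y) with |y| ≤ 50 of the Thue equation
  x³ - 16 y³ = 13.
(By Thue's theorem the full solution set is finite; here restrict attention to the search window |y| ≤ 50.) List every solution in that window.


The equation is x³ - 16y³ = 13. For fixed y, x³ = 16·y³ + 13, so a solution requires the RHS to be a perfect cube.
Strategy: iterate y from -50 to 50, compute RHS = 16·y³ + 13, and check whether it is a (positive or negative) perfect cube.
Check small values of y:
  y = 0: RHS = 13 is not a perfect cube.
  y = 1: RHS = 29 is not a perfect cube.
  y = -1: RHS = -3 is not a perfect cube.
  y = 2: RHS = 141 is not a perfect cube.
  y = -2: RHS = -115 is not a perfect cube.
  y = 3: RHS = 445 is not a perfect cube.
  y = -3: RHS = -419 is not a perfect cube.
Continuing the search up to |y| = 50 finds no solutions either.
No (x, y) in the scanned range satisfies the equation.

No integer solutions with |y| ≤ 50.


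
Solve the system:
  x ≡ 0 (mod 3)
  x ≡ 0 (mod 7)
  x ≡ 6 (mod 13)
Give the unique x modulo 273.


Moduli 3, 7, 13 are pairwise coprime; by CRT there is a unique solution modulo M = 3 · 7 · 13 = 273.
Solve pairwise, accumulating the modulus:
  Start with x ≡ 0 (mod 3).
  Combine with x ≡ 0 (mod 7): since gcd(3, 7) = 1, we get a unique residue mod 21.
    Write x = 0 + 3·t and substitute into x ≡ 0 (mod 7): 3·t ≡ 0 − 0 = 0 (mod 7).
    The inverse of 3 mod 7 is 5 (since 3·5 = 15 = 2·7 + 1), so t ≡ 5·0 = 0 ≡ 0 (mod 7).
    Then x = 0 + 3·0 = 0, valid modulo lcm(3, 7) = 21: x ≡ 0 (mod 21).
  Combine with x ≡ 6 (mod 13): since gcd(21, 13) = 1, we get a unique residue mod 273.
    Write x = 0 + 21·t and substitute into x ≡ 6 (mod 13): 21·t ≡ 6 − 0 = 6 (mod 13).
    Reduce coefficients mod 13: 8·t ≡ 6 (mod 13).
    The inverse of 8 mod 13 is 5 (since 8·5 = 40 = 3·13 + 1), so t ≡ 5·6 = 30 ≡ 4 (mod 13).
    Then x = 0 + 21·4 = 84, valid modulo lcm(21, 13) = 273: x ≡ 84 (mod 273).
Verify: 84 mod 3 = 0 ✓, 84 mod 7 = 0 ✓, 84 mod 13 = 6 ✓.

x ≡ 84 (mod 273).


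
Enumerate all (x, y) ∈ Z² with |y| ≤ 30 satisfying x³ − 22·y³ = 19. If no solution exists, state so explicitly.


The equation is x³ - 22y³ = 19. For fixed y, x³ = 22·y³ + 19, so a solution requires the RHS to be a perfect cube.
Strategy: iterate y from -30 to 30, compute RHS = 22·y³ + 19, and check whether it is a (positive or negative) perfect cube.
Check small values of y:
  y = 0: RHS = 19 is not a perfect cube.
  y = 1: RHS = 41 is not a perfect cube.
  y = -1: RHS = -3 is not a perfect cube.
  y = 2: RHS = 195 is not a perfect cube.
  y = -2: RHS = -157 is not a perfect cube.
  y = 3: RHS = 613 is not a perfect cube.
  y = -3: RHS = -575 is not a perfect cube.
Continuing the search up to |y| = 30 finds no solutions either.
No (x, y) in the scanned range satisfies the equation.

No integer solutions with |y| ≤ 30.


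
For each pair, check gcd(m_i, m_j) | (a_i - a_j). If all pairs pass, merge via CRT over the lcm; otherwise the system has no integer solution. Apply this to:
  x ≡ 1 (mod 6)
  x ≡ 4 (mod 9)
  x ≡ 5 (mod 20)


Moduli 6, 9, 20 are not pairwise coprime, so CRT works modulo lcm(m_i) when all pairwise compatibility conditions hold.
Pairwise compatibility: gcd(m_i, m_j) must divide a_i - a_j for every pair.
Merge one congruence at a time:
  Start: x ≡ 1 (mod 6).
  Combine with x ≡ 4 (mod 9): gcd(6, 9) = 3; 4 - 1 = 3, which IS divisible by 3, so compatible.
    Write x = 1 + 6·t and substitute into x ≡ 4 (mod 9): 6·t ≡ 4 − 1 = 3 (mod 9).
    Divide the congruence (and modulus) by g = 3: 2·t ≡ 1 (mod 3).
    The inverse of 2 mod 3 is 2 (since 2·2 = 4 = 1·3 + 1), so t ≡ 2·1 = 2 ≡ 2 (mod 3).
    Then x = 1 + 6·2 = 13, valid modulo lcm(6, 9) = 18: x ≡ 13 (mod 18).
  Combine with x ≡ 5 (mod 20): gcd(18, 20) = 2; 5 - 13 = -8, which IS divisible by 2, so compatible.
    Write x = 13 + 18·t and substitute into x ≡ 5 (mod 20): 18·t ≡ 5 − 13 = -8 (mod 20).
    Divide the congruence (and modulus) by g = 2: 9·t ≡ -4 (mod 10).
    Reduce coefficients mod 10: 9·t ≡ 6 (mod 10).
    The inverse of 9 mod 10 is 9 (since 9·9 = 81 = 8·10 + 1), so t ≡ 9·6 = 54 ≡ 4 (mod 10).
    Then x = 13 + 18·4 = 85, valid modulo lcm(18, 20) = 180: x ≡ 85 (mod 180).
Verify: 85 mod 6 = 1, 85 mod 9 = 4, 85 mod 20 = 5.

x ≡ 85 (mod 180).
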